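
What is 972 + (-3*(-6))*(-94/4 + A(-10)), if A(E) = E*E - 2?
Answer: 2313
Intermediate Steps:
A(E) = -2 + E**2 (A(E) = E**2 - 2 = -2 + E**2)
972 + (-3*(-6))*(-94/4 + A(-10)) = 972 + (-3*(-6))*(-94/4 + (-2 + (-10)**2)) = 972 + 18*(-94*1/4 + (-2 + 100)) = 972 + 18*(-47/2 + 98) = 972 + 18*(149/2) = 972 + 1341 = 2313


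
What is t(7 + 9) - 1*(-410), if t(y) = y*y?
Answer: 666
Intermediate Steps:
t(y) = y²
t(7 + 9) - 1*(-410) = (7 + 9)² - 1*(-410) = 16² + 410 = 256 + 410 = 666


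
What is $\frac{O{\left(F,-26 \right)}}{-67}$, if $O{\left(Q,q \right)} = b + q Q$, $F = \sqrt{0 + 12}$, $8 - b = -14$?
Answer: $- \frac{22}{67} + \frac{52 \sqrt{3}}{67} \approx 1.0159$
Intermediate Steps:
$b = 22$ ($b = 8 - -14 = 8 + 14 = 22$)
$F = 2 \sqrt{3}$ ($F = \sqrt{12} = 2 \sqrt{3} \approx 3.4641$)
$O{\left(Q,q \right)} = 22 + Q q$ ($O{\left(Q,q \right)} = 22 + q Q = 22 + Q q$)
$\frac{O{\left(F,-26 \right)}}{-67} = \frac{22 + 2 \sqrt{3} \left(-26\right)}{-67} = \left(22 - 52 \sqrt{3}\right) \left(- \frac{1}{67}\right) = - \frac{22}{67} + \frac{52 \sqrt{3}}{67}$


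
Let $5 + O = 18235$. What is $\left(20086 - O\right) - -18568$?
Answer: $20424$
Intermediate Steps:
$O = 18230$ ($O = -5 + 18235 = 18230$)
$\left(20086 - O\right) - -18568 = \left(20086 - 18230\right) - -18568 = \left(20086 - 18230\right) + 18568 = 1856 + 18568 = 20424$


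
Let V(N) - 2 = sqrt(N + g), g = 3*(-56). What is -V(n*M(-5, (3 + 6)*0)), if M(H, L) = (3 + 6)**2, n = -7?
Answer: -2 - 7*I*sqrt(15) ≈ -2.0 - 27.111*I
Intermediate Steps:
g = -168
M(H, L) = 81 (M(H, L) = 9**2 = 81)
V(N) = 2 + sqrt(-168 + N) (V(N) = 2 + sqrt(N - 168) = 2 + sqrt(-168 + N))
-V(n*M(-5, (3 + 6)*0)) = -(2 + sqrt(-168 - 7*81)) = -(2 + sqrt(-168 - 567)) = -(2 + sqrt(-735)) = -(2 + 7*I*sqrt(15)) = -2 - 7*I*sqrt(15)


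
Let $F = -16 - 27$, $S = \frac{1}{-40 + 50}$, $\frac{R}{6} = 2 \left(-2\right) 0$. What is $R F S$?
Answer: $0$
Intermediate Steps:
$R = 0$ ($R = 6 \cdot 2 \left(-2\right) 0 = 6 \left(\left(-4\right) 0\right) = 6 \cdot 0 = 0$)
$S = \frac{1}{10} \approx 0.1$
$F = -43$
$R F S = 0 \left(-43\right) \frac{1}{10} = 0 \cdot \frac{1}{10} = 0$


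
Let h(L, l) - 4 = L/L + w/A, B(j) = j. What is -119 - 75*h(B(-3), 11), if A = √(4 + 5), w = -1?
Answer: -469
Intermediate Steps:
A = 3 (A = √9 = 3)
h(L, l) = 14/3 (h(L, l) = 4 + (L/L - 1/3) = 4 + (1 - 1*⅓) = 4 + (1 - ⅓) = 4 + ⅔ = 14/3)
-119 - 75*h(B(-3), 11) = -119 - 75*14/3 = -119 - 350 = -469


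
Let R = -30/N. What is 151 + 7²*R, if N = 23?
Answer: 2003/23 ≈ 87.087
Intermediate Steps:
R = -30/23 ≈ -1.3043
151 + 7²*R = 151 + 7²*(-30/23) = 151 + 49*(-30/23) = 151 - 1470/23 = 2003/23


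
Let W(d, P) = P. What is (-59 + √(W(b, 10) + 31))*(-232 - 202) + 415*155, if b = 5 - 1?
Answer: 89931 - 434*√41 ≈ 87152.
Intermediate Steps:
b = 4
(-59 + √(W(b, 10) + 31))*(-232 - 202) + 415*155 = (-59 + √(10 + 31))*(-232 - 202) + 415*155 = (-59 + √41)*(-434) + 64325 = (25606 - 434*√41) + 64325 = 89931 - 434*√41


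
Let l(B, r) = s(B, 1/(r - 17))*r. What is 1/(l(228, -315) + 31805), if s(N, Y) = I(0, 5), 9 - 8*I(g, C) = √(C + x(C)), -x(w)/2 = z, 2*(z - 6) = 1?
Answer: 402568/12661173965 - 1008*I*√2/12661173965 ≈ 3.1795e-5 - 1.1259e-7*I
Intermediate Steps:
z = 13/2 (z = 6 + (½)*1 = 6 + ½ = 13/2 ≈ 6.5000)
x(w) = -13 (x(w) = -2*13/2 = -13)
I(g, C) = 9/8 - √(-13 + C)/8 (I(g, C) = 9/8 - √(C - 13)/8 = 9/8 - √(-13 + C)/8)
s(N, Y) = 9/8 - I*√2/4 (s(N, Y) = 9/8 - √(-13 + 5)/8 = 9/8 - I*√2/4)
l(B, r) = r*(9/8 - I*√2/4) (l(B, r) = (9/8 - I*√2/4)*r = r*(9/8 - I*√2/4))
1/(l(228, -315) + 31805) = 1/((⅛)*(-315)*(9 - 2*I*√2) + 31805) = 1/((-2835/8 + 315*I*√2/4) + 31805) = 1/(251605/8 + 315*I*√2/4)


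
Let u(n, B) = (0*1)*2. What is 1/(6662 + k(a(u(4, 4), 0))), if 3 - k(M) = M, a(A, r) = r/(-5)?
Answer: 1/6665 ≈ 0.00015004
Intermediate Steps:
u(n, B) = 0 (u(n, B) = 0*2 = 0)
a(A, r) = -r/5 (a(A, r) = r*(-1/5) = -r/5)
k(M) = 3 - M
1/(6662 + k(a(u(4, 4), 0))) = 1/(6662 + (3 - (-1)*0/5)) = 1/(6662 + (3 - 1*0)) = 1/(6662 + (3 + 0)) = 1/(6662 + 3) = 1/6665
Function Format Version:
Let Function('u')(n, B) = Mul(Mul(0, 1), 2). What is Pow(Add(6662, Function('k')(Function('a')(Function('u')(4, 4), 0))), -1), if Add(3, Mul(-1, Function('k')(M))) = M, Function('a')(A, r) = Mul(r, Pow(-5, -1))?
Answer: Rational(1, 6665) ≈ 0.00015004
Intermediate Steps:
Function('u')(n, B) = 0 (Function('u')(n, B) = Mul(0, 2) = 0)
Function('a')(A, r) = Mul(Rational(-1, 5), r) (Function('a')(A, r) = Mul(r, Rational(-1, 5)) = Mul(Rational(-1, 5), r))
Function('k')(M) = Add(3, Mul(-1, M))
Pow(Add(6662, Function('k')(Function('a')(Function('u')(4, 4), 0))), -1) = Pow(Add(6662, Add(3, Mul(-1, Mul(Rational(-1, 5), 0)))), -1) = Pow(Add(6662, Add(3, Mul(-1, 0))), -1) = Pow(Add(6662, Add(3, 0)), -1) = Pow(Add(6662, 3), -1) = Pow(6665, -1) = Rational(1, 6665)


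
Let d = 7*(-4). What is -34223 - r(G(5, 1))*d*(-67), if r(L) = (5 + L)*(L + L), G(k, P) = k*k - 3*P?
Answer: -2262911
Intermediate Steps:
G(k, P) = k² - 3*P
d = -28
r(L) = 2*L*(5 + L) (r(L) = (5 + L)*(2*L) = 2*L*(5 + L))
-34223 - r(G(5, 1))*d*(-67) = -34223 - (2*(5² - 3*1)*(5 + (5² - 3*1)))*(-28)*(-67) = -34223 - (2*(25 - 3)*(5 + (25 - 3)))*(-28)*(-67) = -34223 - (2*22*(5 + 22))*(-28)*(-67) = -34223 - (2*22*27)*(-28)*(-67) = -34223 - 1188*(-28)*(-67) = -34223 - (-33264)*(-67) = -34223 - 1*2228688 = -34223 - 2228688 = -2262911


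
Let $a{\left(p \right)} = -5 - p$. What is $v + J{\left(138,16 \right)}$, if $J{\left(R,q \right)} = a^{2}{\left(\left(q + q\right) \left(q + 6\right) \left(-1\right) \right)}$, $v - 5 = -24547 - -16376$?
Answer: $480435$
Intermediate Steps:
$v = -8166$ ($v = 5 - 8171 = -8166$)
$J{\left(R,q \right)} = \left(-5 - 2 q \left(-6 - q\right)\right)^{2}$ ($J{\left(R,q \right)} = \left(-5 - \left(q + q\right) \left(q + 6\right) \left(-1\right)\right)^{2} = \left(-5 - 2 q \left(6 + q\right) \left(-1\right)\right)^{2} = \left(-5 - 2 q \left(-6 - q\right)\right)^{2}$)
$v + J{\left(138,16 \right)} = -8166 + \left(5 - 32 \left(6 + 16\right)\right)^{2} = -8166 + \left(5 - 32 \cdot 22\right)^{2} = -8166 + \left(5 - 704\right)^{2} = -8166 + \left(-699\right)^{2} = -8166 + 488601 = 480435$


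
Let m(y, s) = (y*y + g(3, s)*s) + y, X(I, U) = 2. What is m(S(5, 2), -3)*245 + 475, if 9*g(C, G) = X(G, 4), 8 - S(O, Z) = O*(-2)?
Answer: 252305/3 ≈ 84102.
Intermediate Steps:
S(O, Z) = 8 + 2*O (S(O, Z) = 8 - O*(-2) = 8 - (-2)*O = 8 + 2*O)
g(C, G) = 2/9 (g(C, G) = (⅑)*2 = 2/9)
m(y, s) = y + y² + 2*s/9 (m(y, s) = (y*y + 2*s/9) + y = (y² + 2*s/9) + y = y + y² + 2*s/9)
m(S(5, 2), -3)*245 + 475 = ((8 + 2*5) + (8 + 2*5)² + (2/9)*(-3))*245 + 475 = ((8 + 10) + (8 + 10)² - ⅔)*245 + 475 = (18 + 18² - ⅔)*245 + 475 = (18 + 324 - ⅔)*245 + 475 = (1024/3)*245 + 475 = 250880/3 + 475 = 252305/3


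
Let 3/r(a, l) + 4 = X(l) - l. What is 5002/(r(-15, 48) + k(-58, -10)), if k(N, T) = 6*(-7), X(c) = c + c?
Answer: -5368/45 ≈ -119.29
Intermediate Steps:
X(c) = 2*c
k(N, T) = -42
r(a, l) = 3/(-4 + l) (r(a, l) = 3/(-4 + (2*l - l)) = 3/(-4 + l))
5002/(r(-15, 48) + k(-58, -10)) = 5002/(3/(-4 + 48) - 42) = 5002/(3/44 - 42) = 5002/(-1845/44) = 5002*(-44/1845) = -5368/45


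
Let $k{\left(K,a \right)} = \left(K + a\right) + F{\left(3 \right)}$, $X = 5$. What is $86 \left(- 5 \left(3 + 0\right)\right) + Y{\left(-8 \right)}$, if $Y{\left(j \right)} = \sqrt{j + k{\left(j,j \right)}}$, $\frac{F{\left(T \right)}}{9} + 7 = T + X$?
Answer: $-1290 + i \sqrt{15} \approx -1290.0 + 3.873 i$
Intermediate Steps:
$F{\left(T \right)} = -18 + 9 T$ ($F{\left(T \right)} = -63 + 9 \left(T + 5\right) = -63 + 9 \left(5 + T\right) = -63 + \left(45 + 9 T\right) = -18 + 9 T$)
$k{\left(K,a \right)} = 9 + K + a$ ($k{\left(K,a \right)} = \left(K + a\right) + \left(-18 + 9 \cdot 3\right) = \left(K + a\right) + \left(-18 + 27\right) = \left(K + a\right) + 9 = 9 + K + a$)
$Y{\left(j \right)} = \sqrt{9 + 3 j}$ ($Y{\left(j \right)} = \sqrt{j + \left(9 + j + j\right)} = \sqrt{j + \left(9 + 2 j\right)} = \sqrt{9 + 3 j}$)
$86 \left(- 5 \left(3 + 0\right)\right) + Y{\left(-8 \right)} = 86 \left(- 5 \left(3 + 0\right)\right) + \sqrt{9 + 3 \left(-8\right)} = 86 \left(\left(-5\right) 3\right) + \sqrt{9 - 24} = 86 \left(-15\right) + \sqrt{-15} = -1290 + i \sqrt{15}$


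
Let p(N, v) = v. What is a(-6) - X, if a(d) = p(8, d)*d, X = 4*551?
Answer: -2168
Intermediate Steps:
X = 2204
a(d) = d² (a(d) = d*d = d²)
a(-6) - X = (-6)² - 1*2204 = 36 - 2204 = -2168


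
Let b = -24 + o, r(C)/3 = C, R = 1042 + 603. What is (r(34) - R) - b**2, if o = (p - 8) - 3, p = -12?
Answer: -3752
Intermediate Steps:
R = 1645
r(C) = 3*C
o = -23 (o = (-12 - 8) - 3 = -20 - 3 = -23)
b = -47 (b = -24 - 23 = -47)
(r(34) - R) - b**2 = (3*34 - 1*1645) - 1*(-47)**2 = (102 - 1645) - 1*2209 = -1543 - 2209 = -3752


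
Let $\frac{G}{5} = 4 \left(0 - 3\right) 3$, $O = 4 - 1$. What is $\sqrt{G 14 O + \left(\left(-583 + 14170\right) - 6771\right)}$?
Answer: $2 i \sqrt{186} \approx 27.276 i$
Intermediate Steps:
$O = 3$ ($O = 4 - 1 = 3$)
$G = -180$ ($G = 5 \cdot 4 \left(0 - 3\right) 3 = 5 \cdot 4 \left(-3\right) 3 = 5 \left(\left(-12\right) 3\right) = 5 \left(-36\right) = -180$)
$\sqrt{G 14 O + \left(\left(-583 + 14170\right) - 6771\right)} = \sqrt{\left(-180\right) 14 \cdot 3 + \left(\left(-583 + 14170\right) - 6771\right)} = \sqrt{\left(-2520\right) 3 + \left(13587 - 6771\right)} = \sqrt{-7560 + 6816} = \sqrt{-744} = 2 i \sqrt{186}$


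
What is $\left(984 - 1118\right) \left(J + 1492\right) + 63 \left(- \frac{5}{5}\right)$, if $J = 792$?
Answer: $-306119$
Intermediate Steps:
$\left(984 - 1118\right) \left(J + 1492\right) + 63 \left(- \frac{5}{5}\right) = \left(984 - 1118\right) \left(792 + 1492\right) + 63 \left(- \frac{5}{5}\right) = \left(-134\right) 2284 + 63 \left(\left(-5\right) \frac{1}{5}\right) = -306056 + 63 \left(-1\right) = -306056 - 63 = -306119$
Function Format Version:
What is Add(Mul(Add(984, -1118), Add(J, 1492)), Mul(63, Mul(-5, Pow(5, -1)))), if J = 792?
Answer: -306119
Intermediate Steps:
Add(Mul(Add(984, -1118), Add(J, 1492)), Mul(63, Mul(-5, Pow(5, -1)))) = Add(Mul(Add(984, -1118), Add(792, 1492)), Mul(63, Mul(-5, Pow(5, -1)))) = Add(Mul(-134, 2284), Mul(63, Mul(-5, Rational(1, 5)))) = Add(-306056, Mul(63, -1)) = Add(-306056, -63) = -306119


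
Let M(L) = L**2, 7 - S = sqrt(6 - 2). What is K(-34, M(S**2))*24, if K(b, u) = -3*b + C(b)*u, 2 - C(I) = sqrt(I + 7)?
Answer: 32448 - 45000*I*sqrt(3) ≈ 32448.0 - 77942.0*I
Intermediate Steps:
C(I) = 2 - sqrt(7 + I) (C(I) = 2 - sqrt(I + 7) = 2 - sqrt(7 + I))
S = 5 (S = 7 - sqrt(6 - 2) = 7 - sqrt(4) = 7 - 1*2 = 7 - 2 = 5)
K(b, u) = -3*b + u*(2 - sqrt(7 + b)) (K(b, u) = -3*b + (2 - sqrt(7 + b))*u = -3*b + u*(2 - sqrt(7 + b)))
K(-34, M(S**2))*24 = (-3*(-34) - (5**2)**2*(-2 + sqrt(7 - 34)))*24 = (102 - 1*25**2*(-2 + sqrt(-27)))*24 = (102 - 1*625*(-2 + 3*I*sqrt(3)))*24 = (102 + (1250 - 1875*I*sqrt(3)))*24 = (1352 - 1875*I*sqrt(3))*24 = 32448 - 45000*I*sqrt(3)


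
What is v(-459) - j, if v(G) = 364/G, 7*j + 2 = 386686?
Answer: -177490504/3213 ≈ -55241.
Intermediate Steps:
j = 386684/7 (j = -2/7 + (⅐)*386686 = -2/7 + 386686/7 = 386684/7 ≈ 55241.)
v(-459) - j = 364/(-459) - 1*386684/7 = 364*(-1/459) - 386684/7 = -364/459 - 386684/7 = -177490504/3213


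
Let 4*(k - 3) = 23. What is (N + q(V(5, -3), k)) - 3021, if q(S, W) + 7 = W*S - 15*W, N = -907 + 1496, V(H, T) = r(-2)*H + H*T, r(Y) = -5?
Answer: -11681/4 ≈ -2920.3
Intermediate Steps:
V(H, T) = -5*H + H*T
N = 589
k = 35/4 (k = 3 + (¼)*23 = 3 + 23/4 = 35/4 ≈ 8.7500)
q(S, W) = -7 - 15*W + S*W (q(S, W) = -7 + (W*S - 15*W) = -7 + (S*W - 15*W) = -7 + (-15*W + S*W) = -7 - 15*W + S*W)
(N + q(V(5, -3), k)) - 3021 = (589 + (-7 - 15*35/4 + (5*(-5 - 3))*(35/4))) - 3021 = (589 + (-7 - 525/4 + (5*(-8))*(35/4))) - 3021 = (589 + (-7 - 525/4 - 40*35/4)) - 3021 = (589 + (-7 - 525/4 - 350)) - 3021 = (589 - 1953/4) - 3021 = 403/4 - 3021 = -11681/4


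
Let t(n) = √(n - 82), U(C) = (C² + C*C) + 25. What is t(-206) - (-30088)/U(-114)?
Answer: 30088/26017 + 12*I*√2 ≈ 1.1565 + 16.971*I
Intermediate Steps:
U(C) = 25 + 2*C² (U(C) = (C² + C²) + 25 = 2*C² + 25 = 25 + 2*C²)
t(n) = √(-82 + n)
t(-206) - (-30088)/U(-114) = √(-82 - 206) - (-30088)/(25 + 2*(-114)²) = √(-288) - (-30088)/(25 + 2*12996) = 12*I*√2 - (-30088)/(25 + 25992) = 12*I*√2 - (-30088)/26017 = 12*I*√2 - 1*(-30088/26017) = 12*I*√2 + 30088/26017 = 30088/26017 + 12*I*√2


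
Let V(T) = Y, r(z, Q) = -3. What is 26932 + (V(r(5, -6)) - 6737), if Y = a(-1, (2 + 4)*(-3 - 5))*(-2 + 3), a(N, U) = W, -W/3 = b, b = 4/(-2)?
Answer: 20201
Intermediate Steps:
b = -2 (b = 4*(-½) = -2)
W = 6 (W = -3*(-2) = 6)
a(N, U) = 6
Y = 6 (Y = 6*(-2 + 3) = 6*1 = 6)
V(T) = 6
26932 + (V(r(5, -6)) - 6737) = 26932 + (6 - 6737) = 26932 - 6731 = 20201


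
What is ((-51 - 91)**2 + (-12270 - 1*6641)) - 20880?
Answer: -19627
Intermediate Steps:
((-51 - 91)**2 + (-12270 - 1*6641)) - 20880 = ((-142)**2 + (-12270 - 6641)) - 20880 = (20164 - 18911) - 20880 = 1253 - 20880 = -19627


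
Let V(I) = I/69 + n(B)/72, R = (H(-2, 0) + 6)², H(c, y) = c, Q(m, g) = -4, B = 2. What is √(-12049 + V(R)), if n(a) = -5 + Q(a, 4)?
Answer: I*√917836482/276 ≈ 109.77*I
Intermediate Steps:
n(a) = -9 (n(a) = -5 - 4 = -9)
R = 16 (R = (-2 + 6)² = 4² = 16)
V(I) = -⅛ + I/69 (V(I) = I/69 - 9/72 = I*(1/69) - 9*1/72 = I/69 - ⅛ = -⅛ + I/69)
√(-12049 + V(R)) = √(-12049 + (-⅛ + (1/69)*16)) = √(-12049 + (-⅛ + 16/69)) = √(-12049 + 59/552) = √(-6650989/552) = I*√917836482/276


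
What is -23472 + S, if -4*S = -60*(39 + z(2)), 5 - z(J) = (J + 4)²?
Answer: -23352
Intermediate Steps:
z(J) = 5 - (4 + J)² (z(J) = 5 - (J + 4)² = 5 - (4 + J)²)
S = 120 (S = -(-15)*(39 + (5 - (4 + 2)²)) = -(-15)*(39 + (5 - 1*6²)) = -(-15)*(39 + (5 - 1*36)) = -(-15)*(39 + (5 - 36)) = -(-15)*(39 - 31) = -(-15)*8 = -¼*(-480) = 120)
-23472 + S = -23472 + 120 = -23352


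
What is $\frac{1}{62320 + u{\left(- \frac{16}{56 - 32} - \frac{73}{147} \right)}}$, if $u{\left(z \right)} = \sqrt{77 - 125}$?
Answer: $\frac{3895}{242736403} - \frac{i \sqrt{3}}{970945612} \approx 1.6046 \cdot 10^{-5} - 1.7839 \cdot 10^{-9} i$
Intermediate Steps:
$u{\left(z \right)} = 4 i \sqrt{3}$ ($u{\left(z \right)} = \sqrt{-48} = 4 i \sqrt{3}$)
$\frac{1}{62320 + u{\left(- \frac{16}{56 - 32} - \frac{73}{147} \right)}} = \frac{1}{62320 + 4 i \sqrt{3}}$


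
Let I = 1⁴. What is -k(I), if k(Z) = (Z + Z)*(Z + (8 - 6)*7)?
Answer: -30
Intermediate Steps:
I = 1
k(Z) = 2*Z*(14 + Z) (k(Z) = (2*Z)*(Z + 2*7) = (2*Z)*(Z + 14) = (2*Z)*(14 + Z) = 2*Z*(14 + Z))
-k(I) = -2*(14 + 1) = -2*15 = -1*30 = -30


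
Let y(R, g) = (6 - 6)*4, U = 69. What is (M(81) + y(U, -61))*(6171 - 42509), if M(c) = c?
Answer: -2943378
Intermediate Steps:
y(R, g) = 0 (y(R, g) = 0*4 = 0)
(M(81) + y(U, -61))*(6171 - 42509) = (81 + 0)*(6171 - 42509) = 81*(-36338) = -2943378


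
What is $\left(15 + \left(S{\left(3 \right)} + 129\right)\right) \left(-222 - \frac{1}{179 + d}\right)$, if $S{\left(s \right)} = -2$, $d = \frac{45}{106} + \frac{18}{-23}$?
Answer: $- \frac{13729962392}{435529} \approx -31525.0$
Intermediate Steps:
$d = - \frac{873}{2438}$ ($d = 45 \cdot \frac{1}{106} + 18 \left(- \frac{1}{23}\right) = \frac{45}{106} - \frac{18}{23} = - \frac{873}{2438} \approx -0.35808$)
$\left(15 + \left(S{\left(3 \right)} + 129\right)\right) \left(-222 - \frac{1}{179 + d}\right) = \left(15 + \left(-2 + 129\right)\right) \left(-222 - \frac{1}{179 - \frac{873}{2438}}\right) = \left(15 + 127\right) \left(-222 - \frac{1}{\frac{435529}{2438}}\right) = 142 \left(-222 - \frac{2438}{435529}\right) = 142 \left(- \frac{96689876}{435529}\right) = - \frac{13729962392}{435529}$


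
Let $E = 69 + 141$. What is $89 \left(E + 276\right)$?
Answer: $43254$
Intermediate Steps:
$E = 210$
$89 \left(E + 276\right) = 89 \left(210 + 276\right) = 89 \cdot 486 = 43254$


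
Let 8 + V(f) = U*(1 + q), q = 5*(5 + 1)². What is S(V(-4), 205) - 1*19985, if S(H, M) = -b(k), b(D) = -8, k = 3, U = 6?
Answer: -19977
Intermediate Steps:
q = 180 (q = 5*6² = 5*36 = 180)
V(f) = 1078 (V(f) = -8 + 6*(1 + 180) = -8 + 6*181 = -8 + 1086 = 1078)
S(H, M) = 8 (S(H, M) = -1*(-8) = 8)
S(V(-4), 205) - 1*19985 = 8 - 1*19985 = 8 - 19985 = -19977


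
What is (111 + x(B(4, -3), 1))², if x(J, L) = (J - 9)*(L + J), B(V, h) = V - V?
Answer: 10404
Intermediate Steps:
B(V, h) = 0
x(J, L) = (-9 + J)*(J + L)
(111 + x(B(4, -3), 1))² = (111 + (0² - 9*0 - 9*1 + 0*1))² = (111 + (0 + 0 - 9 + 0))² = (111 - 9)² = 102² = 10404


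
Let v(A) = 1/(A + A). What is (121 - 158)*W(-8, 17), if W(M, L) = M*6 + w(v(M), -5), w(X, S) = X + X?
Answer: 14245/8 ≈ 1780.6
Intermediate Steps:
v(A) = 1/(2*A)
w(X, S) = 2*X
W(M, L) = 1/M + 6*M (W(M, L) = M*6 + 2*(1/(2*M)) = 6*M + 1/M = 1/M + 6*M)
(121 - 158)*W(-8, 17) = (121 - 158)*(1/(-8) + 6*(-8)) = -37*(-⅛ - 48) = -37*(-385/8) = 14245/8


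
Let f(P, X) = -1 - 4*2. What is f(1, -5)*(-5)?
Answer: 45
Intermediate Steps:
f(P, X) = -9 (f(P, X) = -1 - 8 = -9)
f(1, -5)*(-5) = -9*(-5) = 45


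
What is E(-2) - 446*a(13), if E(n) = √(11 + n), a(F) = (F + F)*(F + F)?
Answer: -301493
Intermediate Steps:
a(F) = 4*F² (a(F) = (2*F)*(2*F) = 4*F²)
E(-2) - 446*a(13) = √(11 - 2) - 1784*13² = √9 - 1784*169 = 3 - 446*676 = 3 - 301496 = -301493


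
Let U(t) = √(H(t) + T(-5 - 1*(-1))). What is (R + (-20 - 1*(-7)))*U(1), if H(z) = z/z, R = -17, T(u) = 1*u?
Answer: -30*I*√3 ≈ -51.962*I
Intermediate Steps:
T(u) = u
H(z) = 1
U(t) = I*√3 (U(t) = √(1 + (-5 - 1*(-1))) = √(1 + (-5 + 1)) = √(1 - 4) = √(-3) = I*√3)
(R + (-20 - 1*(-7)))*U(1) = (-17 + (-20 - 1*(-7)))*(I*√3) = (-17 + (-20 + 7))*(I*√3) = (-17 - 13)*(I*√3) = -30*I*√3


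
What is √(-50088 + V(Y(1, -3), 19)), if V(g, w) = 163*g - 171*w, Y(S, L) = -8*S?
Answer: I*√54641 ≈ 233.75*I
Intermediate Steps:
V(g, w) = -171*w + 163*g
√(-50088 + V(Y(1, -3), 19)) = √(-50088 + (-171*19 + 163*(-8*1))) = √(-50088 + (-3249 + 163*(-8))) = √(-50088 + (-3249 - 1304)) = √(-50088 - 4553) = √(-54641) = I*√54641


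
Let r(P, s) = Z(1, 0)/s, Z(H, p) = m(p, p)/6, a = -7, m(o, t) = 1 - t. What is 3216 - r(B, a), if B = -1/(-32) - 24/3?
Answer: 135073/42 ≈ 3216.0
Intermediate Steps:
Z(H, p) = 1/6 - p/6 (Z(H, p) = (1 - p)/6 = (1 - p)*(1/6) = 1/6 - p/6)
B = -255/32 (B = -1*(-1/32) - 24*1/3 = 1/32 - 8 = -255/32 ≈ -7.9688)
r(P, s) = 1/(6*s) (r(P, s) = (1/6 - 1/6*0)/s = (1/6 + 0)/s = 1/(6*s))
3216 - r(B, a) = 3216 - 1/(6*(-7)) = 3216 - (-1)/(6*7) = 3216 - 1*(-1/42) = 3216 + 1/42 = 135073/42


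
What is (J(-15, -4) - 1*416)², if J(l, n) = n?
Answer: 176400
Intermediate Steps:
(J(-15, -4) - 1*416)² = (-4 - 1*416)² = (-4 - 416)² = (-420)² = 176400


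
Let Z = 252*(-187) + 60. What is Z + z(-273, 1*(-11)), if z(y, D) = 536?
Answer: -46528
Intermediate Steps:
Z = -47064 (Z = -47124 + 60 = -47064)
Z + z(-273, 1*(-11)) = -47064 + 536 = -46528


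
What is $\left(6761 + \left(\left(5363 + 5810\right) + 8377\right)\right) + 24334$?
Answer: $50645$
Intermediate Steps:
$\left(6761 + \left(\left(5363 + 5810\right) + 8377\right)\right) + 24334 = \left(6761 + \left(11173 + 8377\right)\right) + 24334 = \left(6761 + 19550\right) + 24334 = 26311 + 24334 = 50645$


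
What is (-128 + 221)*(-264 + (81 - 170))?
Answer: -32829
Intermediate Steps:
(-128 + 221)*(-264 + (81 - 170)) = 93*(-264 - 89) = 93*(-353) = -32829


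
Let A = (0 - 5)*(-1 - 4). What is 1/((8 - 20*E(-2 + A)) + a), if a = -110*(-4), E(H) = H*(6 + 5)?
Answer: -1/4612 ≈ -0.00021683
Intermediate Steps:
A = 25 (A = -5*(-5) = 25)
E(H) = 11*H (E(H) = H*11 = 11*H)
a = 440
1/((8 - 20*E(-2 + A)) + a) = 1/((8 - 220*(-2 + 25)) + 440) = 1/((8 - 220*23) + 440) = 1/((8 - 20*253) + 440) = 1/((8 - 5060) + 440) = 1/(-5052 + 440) = 1/(-4612) = -1/4612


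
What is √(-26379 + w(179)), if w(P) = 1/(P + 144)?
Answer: 4*I*√172005898/323 ≈ 162.42*I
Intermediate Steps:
w(P) = 1/(144 + P)
√(-26379 + w(179)) = √(-26379 + 1/(144 + 179)) = √(-26379 + 1/323) = √(-8520416/323) = 4*I*√172005898/323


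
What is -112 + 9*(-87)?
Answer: -895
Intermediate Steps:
-112 + 9*(-87) = -112 - 783 = -895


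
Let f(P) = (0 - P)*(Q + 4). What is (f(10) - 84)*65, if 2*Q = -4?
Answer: -6760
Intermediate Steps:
Q = -2 (Q = (1/2)*(-4) = -2)
f(P) = -2*P (f(P) = (0 - P)*(-2 + 4) = -P*2 = -2*P)
(f(10) - 84)*65 = (-2*10 - 84)*65 = (-20 - 84)*65 = -104*65 = -6760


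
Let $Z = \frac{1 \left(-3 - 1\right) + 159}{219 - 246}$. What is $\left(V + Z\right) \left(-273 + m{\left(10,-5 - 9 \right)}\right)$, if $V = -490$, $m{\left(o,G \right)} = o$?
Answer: $\frac{3520255}{27} \approx 1.3038 \cdot 10^{5}$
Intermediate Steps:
$Z = - \frac{155}{27}$ ($Z = \frac{1 \left(-4\right) + 159}{-27} = \left(-4 + 159\right) \left(- \frac{1}{27}\right) = 155 \left(- \frac{1}{27}\right) = - \frac{155}{27} \approx -5.7407$)
$\left(V + Z\right) \left(-273 + m{\left(10,-5 - 9 \right)}\right) = \left(-490 - \frac{155}{27}\right) \left(-273 + 10\right) = \left(- \frac{13385}{27}\right) \left(-263\right) = \frac{3520255}{27}$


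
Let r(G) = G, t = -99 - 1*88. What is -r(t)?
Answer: 187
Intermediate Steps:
t = -187 (t = -99 - 88 = -187)
-r(t) = -1*(-187) = 187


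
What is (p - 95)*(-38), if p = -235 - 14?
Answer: 13072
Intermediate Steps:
p = -249
(p - 95)*(-38) = (-249 - 95)*(-38) = -344*(-38) = 13072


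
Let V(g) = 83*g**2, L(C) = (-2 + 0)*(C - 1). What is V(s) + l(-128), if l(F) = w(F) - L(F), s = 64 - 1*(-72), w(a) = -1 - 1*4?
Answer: 1534905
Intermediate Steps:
w(a) = -5 (w(a) = -1 - 4 = -5)
s = 136 (s = 64 + 72 = 136)
L(C) = 2 - 2*C (L(C) = -2*(-1 + C) = 2 - 2*C)
l(F) = -7 + 2*F (l(F) = -5 - (2 - 2*F) = -5 + (-2 + 2*F) = -7 + 2*F)
V(s) + l(-128) = 83*136**2 + (-7 + 2*(-128)) = 83*18496 + (-7 - 256) = 1535168 - 263 = 1534905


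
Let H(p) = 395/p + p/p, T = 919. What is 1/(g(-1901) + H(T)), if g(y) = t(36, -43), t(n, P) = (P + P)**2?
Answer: 919/6798238 ≈ 0.00013518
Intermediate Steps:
t(n, P) = 4*P**2 (t(n, P) = (2*P)**2 = 4*P**2)
g(y) = 7396 (g(y) = 4*(-43)**2 = 4*1849 = 7396)
H(p) = 1 + 395/p (H(p) = 395/p + 1 = 1 + 395/p)
1/(g(-1901) + H(T)) = 1/(7396 + (395 + 919)/919) = 1/(7396 + (1/919)*1314) = 1/(7396 + 1314/919) = 1/(6798238/919) = 919/6798238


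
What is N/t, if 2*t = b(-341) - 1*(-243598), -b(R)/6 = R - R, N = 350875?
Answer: 350875/121799 ≈ 2.8808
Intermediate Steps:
b(R) = 0 (b(R) = -6*(R - R) = -6*0 = 0)
t = 121799 (t = (0 - 1*(-243598))/2 = (0 + 243598)/2 = (½)*243598 = 121799)
N/t = 350875/121799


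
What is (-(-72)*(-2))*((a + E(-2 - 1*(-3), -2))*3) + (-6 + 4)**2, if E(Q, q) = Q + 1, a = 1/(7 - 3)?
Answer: -968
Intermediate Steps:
a = 1/4 ≈ 0.25000
E(Q, q) = 1 + Q
(-(-72)*(-2))*((a + E(-2 - 1*(-3), -2))*3) + (-6 + 4)**2 = (-(-72)*(-2))*((1/4 + (1 + (-2 - 1*(-3))))*3) + (-6 + 4)**2 = (-12*12)*((1/4 + (1 + (-2 + 3)))*3) + (-2)**2 = -144*(1/4 + (1 + 1))*3 + 4 = -144*(1/4 + 2)*3 + 4 = -324*3 + 4 = -144*27/4 + 4 = -972 + 4 = -968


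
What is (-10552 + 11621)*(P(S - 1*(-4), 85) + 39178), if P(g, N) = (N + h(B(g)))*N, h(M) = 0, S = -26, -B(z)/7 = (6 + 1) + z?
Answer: 49604807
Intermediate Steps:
B(z) = -49 - 7*z (B(z) = -7*((6 + 1) + z) = -7*(7 + z) = -49 - 7*z)
P(g, N) = N² (P(g, N) = (N + 0)*N = N*N = N²)
(-10552 + 11621)*(P(S - 1*(-4), 85) + 39178) = (-10552 + 11621)*(85² + 39178) = 1069*(7225 + 39178) = 1069*46403 = 49604807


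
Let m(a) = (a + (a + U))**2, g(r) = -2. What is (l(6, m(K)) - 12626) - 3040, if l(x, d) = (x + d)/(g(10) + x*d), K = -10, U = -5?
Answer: -58715537/3748 ≈ -15666.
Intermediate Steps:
m(a) = (-5 + 2*a)**2 (m(a) = (a + (a - 5))**2 = (a + (-5 + a))**2 = (-5 + 2*a)**2)
l(x, d) = (d + x)/(-2 + d*x) (l(x, d) = (x + d)/(-2 + x*d) = (d + x)/(-2 + d*x))
(l(6, m(K)) - 12626) - 3040 = (((-5 + 2*(-10))**2 + 6)/(-2 + (-5 + 2*(-10))**2*6) - 12626) - 3040 = (((-5 - 20)**2 + 6)/(-2 + (-5 - 20)**2*6) - 12626) - 3040 = (((-25)**2 + 6)/(-2 + (-25)**2*6) - 12626) - 3040 = ((625 + 6)/(-2 + 625*6) - 12626) - 3040 = (631/(-2 + 3750) - 12626) - 3040 = (631/3748 - 12626) - 3040 = -47321617/3748 - 3040 = -58715537/3748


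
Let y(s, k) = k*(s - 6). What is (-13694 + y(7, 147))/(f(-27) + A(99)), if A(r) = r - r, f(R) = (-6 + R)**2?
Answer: -13547/1089 ≈ -12.440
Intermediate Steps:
y(s, k) = k*(-6 + s)
A(r) = 0
(-13694 + y(7, 147))/(f(-27) + A(99)) = (-13694 + 147*(-6 + 7))/((-6 - 27)**2 + 0) = (-13694 + 147*1)/((-33)**2 + 0) = (-13694 + 147)/(1089 + 0) = -13547/1089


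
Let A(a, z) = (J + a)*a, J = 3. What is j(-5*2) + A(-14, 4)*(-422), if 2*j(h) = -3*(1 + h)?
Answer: -129949/2 ≈ -64975.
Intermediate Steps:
A(a, z) = a*(3 + a) (A(a, z) = (3 + a)*a = a*(3 + a))
j(h) = -3/2 - 3*h/2 (j(h) = (-3*(1 + h))/2 = (-3 - 3*h)/2 = -3/2 - 3*h/2)
j(-5*2) + A(-14, 4)*(-422) = (-3/2 - (-15)*2/2) - 14*(3 - 14)*(-422) = (-3/2 - 3/2*(-10)) - 14*(-11)*(-422) = (-3/2 + 15) + 154*(-422) = 27/2 - 64988 = -129949/2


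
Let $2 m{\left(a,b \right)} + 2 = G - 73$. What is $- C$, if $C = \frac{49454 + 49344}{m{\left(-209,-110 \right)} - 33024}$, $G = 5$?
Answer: $\frac{98798}{33059} \approx 2.9885$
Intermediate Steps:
$m{\left(a,b \right)} = -35$ ($m{\left(a,b \right)} = -1 + \frac{5 - 73}{2} = -1 + \frac{1}{2} \left(-68\right) = -1 - 34 = -35$)
$C = - \frac{98798}{33059}$ ($C = \frac{49454 + 49344}{-35 - 33024} = \frac{98798}{-33059} = 98798 \left(- \frac{1}{33059}\right) = - \frac{98798}{33059} \approx -2.9885$)
$- C = \left(-1\right) \left(- \frac{98798}{33059}\right) = \frac{98798}{33059}$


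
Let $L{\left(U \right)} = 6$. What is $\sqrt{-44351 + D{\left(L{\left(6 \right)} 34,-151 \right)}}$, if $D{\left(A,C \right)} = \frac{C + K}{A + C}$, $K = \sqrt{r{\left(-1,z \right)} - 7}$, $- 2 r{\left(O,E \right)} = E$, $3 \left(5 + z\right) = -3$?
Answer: $\frac{\sqrt{-124589962 + 106 i}}{53} \approx 8.959 \cdot 10^{-5} + 210.6 i$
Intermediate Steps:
$z = -6$ ($z = -5 + \frac{1}{3} \left(-3\right) = -5 - 1 = -6$)
$r{\left(O,E \right)} = - \frac{E}{2}$
$K = 2 i$ ($K = \sqrt{\left(- \frac{1}{2}\right) \left(-6\right) - 7} = \sqrt{3 - 7} = \sqrt{-4} = 2 i \approx 2.0 i$)
$D{\left(A,C \right)} = \frac{C + 2 i}{A + C}$
$\sqrt{-44351 + D{\left(L{\left(6 \right)} 34,-151 \right)}} = \sqrt{-44351 + \frac{-151 + 2 i}{6 \cdot 34 - 151}} = \sqrt{-44351 + \frac{-151 + 2 i}{204 - 151}} = \sqrt{-44351 + \frac{-151 + 2 i}{53}} = \sqrt{-44351 - \left(\frac{151}{53} - \frac{2 i}{53}\right)} = \sqrt{- \frac{2350754}{53} + \frac{2 i}{53}}$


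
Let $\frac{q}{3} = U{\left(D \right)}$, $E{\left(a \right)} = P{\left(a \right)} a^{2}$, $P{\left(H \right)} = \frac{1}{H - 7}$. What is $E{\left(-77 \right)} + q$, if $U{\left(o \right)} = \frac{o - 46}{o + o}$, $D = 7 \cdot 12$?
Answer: $- \frac{1468}{21} \approx -69.905$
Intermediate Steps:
$P{\left(H \right)} = \frac{1}{-7 + H}$
$E{\left(a \right)} = \frac{a^{2}}{-7 + a}$
$D = 84$
$U{\left(o \right)} = \frac{-46 + o}{2 o}$
$q = \frac{19}{28}$ ($q = 3 \frac{-46 + 84}{2 \cdot 84} = 3 \cdot \frac{1}{2} \cdot \frac{1}{84} \cdot 38 = 3 \cdot \frac{19}{84} = \frac{19}{28} \approx 0.67857$)
$E{\left(-77 \right)} + q = \frac{\left(-77\right)^{2}}{-7 - 77} + \frac{19}{28} = \frac{5929}{-84} + \frac{19}{28} = 5929 \left(- \frac{1}{84}\right) + \frac{19}{28} = - \frac{847}{12} + \frac{19}{28} = - \frac{1468}{21}$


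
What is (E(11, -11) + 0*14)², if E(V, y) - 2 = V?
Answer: 169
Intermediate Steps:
E(V, y) = 2 + V
(E(11, -11) + 0*14)² = ((2 + 11) + 0*14)² = (13 + 0)² = 13² = 169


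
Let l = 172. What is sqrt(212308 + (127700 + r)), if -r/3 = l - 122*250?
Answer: 12*sqrt(2993) ≈ 656.50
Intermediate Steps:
r = 90984 (r = -3*(172 - 122*250) = -3*(172 - 30500) = -3*(-30328) = 90984)
sqrt(212308 + (127700 + r)) = sqrt(212308 + (127700 + 90984)) = sqrt(212308 + 218684) = sqrt(430992) = 12*sqrt(2993)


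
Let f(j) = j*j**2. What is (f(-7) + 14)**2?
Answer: 108241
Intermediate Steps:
f(j) = j**3
(f(-7) + 14)**2 = ((-7)**3 + 14)**2 = (-343 + 14)**2 = (-329)**2 = 108241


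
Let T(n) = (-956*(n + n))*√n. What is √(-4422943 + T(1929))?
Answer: √(-4422943 - 3688248*√1929) ≈ 12900.0*I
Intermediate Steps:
T(n) = -1912*n^(3/2) (T(n) = (-1912*n)*√n = -1912*n^(3/2))
√(-4422943 + T(1929)) = √(-4422943 - 3688248*√1929)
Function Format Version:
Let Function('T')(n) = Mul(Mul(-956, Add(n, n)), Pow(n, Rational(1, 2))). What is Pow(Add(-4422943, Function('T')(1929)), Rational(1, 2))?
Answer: Pow(Add(-4422943, Mul(-3688248, Pow(1929, Rational(1, 2)))), Rational(1, 2)) ≈ Mul(12900., I)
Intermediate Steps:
Function('T')(n) = Mul(-1912, Pow(n, Rational(3, 2))) (Function('T')(n) = Mul(Mul(-956, Mul(2, n)), Pow(n, Rational(1, 2))) = Mul(Mul(-1912, n), Pow(n, Rational(1, 2))) = Mul(-1912, Pow(n, Rational(3, 2))))
Pow(Add(-4422943, Function('T')(1929)), Rational(1, 2)) = Pow(Add(-4422943, Mul(-1912, Pow(1929, Rational(3, 2)))), Rational(1, 2)) = Pow(Add(-4422943, Mul(-1912, Mul(1929, Pow(1929, Rational(1, 2))))), Rational(1, 2)) = Pow(Add(-4422943, Mul(-3688248, Pow(1929, Rational(1, 2)))), Rational(1, 2))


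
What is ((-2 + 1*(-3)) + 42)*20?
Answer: 740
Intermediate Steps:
((-2 + 1*(-3)) + 42)*20 = ((-2 - 3) + 42)*20 = (-5 + 42)*20 = 37*20 = 740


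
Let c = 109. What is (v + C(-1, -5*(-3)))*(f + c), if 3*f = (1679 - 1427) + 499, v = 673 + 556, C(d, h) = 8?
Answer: 1333486/3 ≈ 4.4450e+5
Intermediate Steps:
v = 1229
f = 751/3 (f = ((1679 - 1427) + 499)/3 = (252 + 499)/3 = (⅓)*751 = 751/3 ≈ 250.33)
(v + C(-1, -5*(-3)))*(f + c) = (1229 + 8)*(751/3 + 109) = 1237*(1078/3) = 1333486/3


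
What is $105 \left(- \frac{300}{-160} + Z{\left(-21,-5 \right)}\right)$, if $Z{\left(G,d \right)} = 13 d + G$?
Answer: $- \frac{70665}{8} \approx -8833.1$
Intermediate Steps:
$Z{\left(G,d \right)} = G + 13 d$
$105 \left(- \frac{300}{-160} + Z{\left(-21,-5 \right)}\right) = 105 \left(- \frac{300}{-160} + \left(-21 + 13 \left(-5\right)\right)\right) = 105 \left(\left(-300\right) \left(- \frac{1}{160}\right) - 86\right) = 105 \left(\frac{15}{8} - 86\right) = 105 \left(- \frac{673}{8}\right) = - \frac{70665}{8}$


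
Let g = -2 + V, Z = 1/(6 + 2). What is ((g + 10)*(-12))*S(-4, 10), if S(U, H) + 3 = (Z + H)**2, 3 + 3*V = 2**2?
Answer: -159225/16 ≈ -9951.6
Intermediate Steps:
V = 1/3 (V = -1 + (1/3)*2**2 = -1 + (1/3)*4 = -1 + 4/3 = 1/3 ≈ 0.33333)
Z = 1/8 ≈ 0.12500
g = -5/3 (g = -2 + 1/3 = -5/3 ≈ -1.6667)
S(U, H) = -3 + (1/8 + H)**2
((g + 10)*(-12))*S(-4, 10) = ((-5/3 + 10)*(-12))*(-3 + (1 + 8*10)**2/64) = ((25/3)*(-12))*(-3 + (1 + 80)**2/64) = -100*(-3 + (1/64)*81**2) = -100*(-3 + (1/64)*6561) = -100*(-3 + 6561/64) = -100*6369/64 = -159225/16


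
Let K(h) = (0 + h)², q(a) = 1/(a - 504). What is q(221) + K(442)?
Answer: 55288011/283 ≈ 1.9536e+5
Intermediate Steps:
q(a) = 1/(-504 + a)
K(h) = h²
q(221) + K(442) = 1/(-504 + 221) + 442² = 1/(-283) + 195364 = -1/283 + 195364 = 55288011/283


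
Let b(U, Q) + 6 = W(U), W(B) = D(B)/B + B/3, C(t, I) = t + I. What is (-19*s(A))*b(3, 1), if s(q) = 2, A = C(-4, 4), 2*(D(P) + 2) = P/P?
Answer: 209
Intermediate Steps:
C(t, I) = I + t
D(P) = -3/2 (D(P) = -2 + (P/P)/2 = -2 + (½)*1 = -2 + ½ = -3/2)
A = 0 (A = 4 - 4 = 0)
W(B) = -3/(2*B) + B/3
b(U, Q) = -6 - 3/(2*U) + U/3 (b(U, Q) = -6 + (-3/(2*U) + U/3) = -6 - 3/(2*U) + U/3)
(-19*s(A))*b(3, 1) = (-19*2)*(-6 - 3/2/3 + (⅓)*3) = -38*(-6 - 3/2*⅓ + 1) = -38*(-6 - ½ + 1) = -38*(-11/2) = 209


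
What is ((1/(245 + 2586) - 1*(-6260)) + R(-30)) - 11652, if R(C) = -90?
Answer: -15519541/2831 ≈ -5482.0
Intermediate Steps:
((1/(245 + 2586) - 1*(-6260)) + R(-30)) - 11652 = ((1/(245 + 2586) - 1*(-6260)) - 90) - 11652 = ((1/2831 + 6260) - 90) - 11652 = (17722061/2831 - 90) - 11652 = 17467271/2831 - 11652 = -15519541/2831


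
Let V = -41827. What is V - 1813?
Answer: -43640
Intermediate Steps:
V - 1813 = -41827 - 1813 = -43640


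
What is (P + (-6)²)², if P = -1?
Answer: 1225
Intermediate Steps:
(P + (-6)²)² = (-1 + (-6)²)² = (-1 + 36)² = 35² = 1225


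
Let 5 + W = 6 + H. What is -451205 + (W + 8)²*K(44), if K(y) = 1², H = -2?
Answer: -451156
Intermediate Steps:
K(y) = 1
W = -1 (W = -5 + (6 - 2) = -5 + 4 = -1)
-451205 + (W + 8)²*K(44) = -451205 + (-1 + 8)²*1 = -451205 + 7²*1 = -451205 + 49*1 = -451205 + 49 = -451156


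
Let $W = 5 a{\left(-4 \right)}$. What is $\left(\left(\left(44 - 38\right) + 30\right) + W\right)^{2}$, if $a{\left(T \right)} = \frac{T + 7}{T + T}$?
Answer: $\frac{74529}{64} \approx 1164.5$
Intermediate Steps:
$a{\left(T \right)} = \frac{7 + T}{2 T}$
$W = - \frac{15}{8}$ ($W = 5 \frac{7 - 4}{2 \left(-4\right)} = 5 \cdot \frac{1}{2} \left(- \frac{1}{4}\right) 3 = 5 \left(- \frac{3}{8}\right) = - \frac{15}{8} \approx -1.875$)
$\left(\left(\left(44 - 38\right) + 30\right) + W\right)^{2} = \left(\left(\left(44 - 38\right) + 30\right) - \frac{15}{8}\right)^{2} = \left(\left(6 + 30\right) - \frac{15}{8}\right)^{2} = \left(36 - \frac{15}{8}\right)^{2} = \left(\frac{273}{8}\right)^{2} = \frac{74529}{64}$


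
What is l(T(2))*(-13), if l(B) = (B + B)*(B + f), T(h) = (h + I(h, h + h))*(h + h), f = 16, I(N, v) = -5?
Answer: 1248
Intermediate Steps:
T(h) = 2*h*(-5 + h) (T(h) = (h - 5)*(h + h) = (-5 + h)*(2*h) = 2*h*(-5 + h))
l(B) = 2*B*(16 + B) (l(B) = (B + B)*(B + 16) = (2*B)*(16 + B) = 2*B*(16 + B))
l(T(2))*(-13) = (2*(2*2*(-5 + 2))*(16 + 2*2*(-5 + 2)))*(-13) = (2*(2*2*(-3))*(16 + 2*2*(-3)))*(-13) = (2*(-12)*(16 - 12))*(-13) = (2*(-12)*4)*(-13) = -96*(-13) = 1248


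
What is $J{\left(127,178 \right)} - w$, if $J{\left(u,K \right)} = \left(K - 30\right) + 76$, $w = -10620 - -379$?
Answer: $10465$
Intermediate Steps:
$w = -10241$ ($w = -10620 + 379 = -10241$)
$J{\left(u,K \right)} = 46 + K$ ($J{\left(u,K \right)} = \left(-30 + K\right) + 76 = 46 + K$)
$J{\left(127,178 \right)} - w = \left(46 + 178\right) - -10241 = 224 + 10241 = 10465$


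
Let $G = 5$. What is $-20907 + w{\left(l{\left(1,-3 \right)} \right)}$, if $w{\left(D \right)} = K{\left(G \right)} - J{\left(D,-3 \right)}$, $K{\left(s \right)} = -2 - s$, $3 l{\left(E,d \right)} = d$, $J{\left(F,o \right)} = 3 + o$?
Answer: $-20914$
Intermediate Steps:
$l{\left(E,d \right)} = \frac{d}{3}$
$w{\left(D \right)} = -7$ ($w{\left(D \right)} = \left(-2 - 5\right) - \left(3 - 3\right) = \left(-2 - 5\right) - 0 = -7 + 0 = -7$)
$-20907 + w{\left(l{\left(1,-3 \right)} \right)} = -20907 - 7 = -20914$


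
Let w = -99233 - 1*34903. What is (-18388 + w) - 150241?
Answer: -302765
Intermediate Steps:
w = -134136 (w = -99233 - 34903 = -134136)
(-18388 + w) - 150241 = (-18388 - 134136) - 150241 = -152524 - 150241 = -302765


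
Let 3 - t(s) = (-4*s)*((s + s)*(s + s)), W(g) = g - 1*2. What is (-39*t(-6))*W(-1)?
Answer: -404001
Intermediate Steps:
W(g) = -2 + g (W(g) = g - 2 = -2 + g)
t(s) = 3 + 16*s³ (t(s) = 3 - (-4*s)*(s + s)*(s + s) = 3 - (-4*s)*(2*s)*(2*s) = 3 - (-4*s)*4*s² = 3 - (-16)*s³ = 3 + 16*s³)
(-39*t(-6))*W(-1) = (-39*(3 + 16*(-6)³))*(-2 - 1) = -39*(3 + 16*(-216))*(-3) = -39*(3 - 3456)*(-3) = -39*(-3453)*(-3) = 134667*(-3) = -404001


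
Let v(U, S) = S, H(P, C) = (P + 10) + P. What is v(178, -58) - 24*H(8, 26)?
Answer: -682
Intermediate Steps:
H(P, C) = 10 + 2*P (H(P, C) = (10 + P) + P = 10 + 2*P)
v(178, -58) - 24*H(8, 26) = -58 - 24*(10 + 2*8) = -58 - 24*(10 + 16) = -58 - 24*26 = -58 - 1*624 = -58 - 624 = -682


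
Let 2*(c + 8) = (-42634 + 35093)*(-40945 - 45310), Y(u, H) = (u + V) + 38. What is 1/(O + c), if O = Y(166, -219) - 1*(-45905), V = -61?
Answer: 2/650541035 ≈ 3.0744e-9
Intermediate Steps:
Y(u, H) = -23 + u (Y(u, H) = (u - 61) + 38 = (-61 + u) + 38 = -23 + u)
O = 46048 (O = (-23 + 166) - 1*(-45905) = 143 + 45905 = 46048)
c = 650448939/2 (c = -8 + ((-42634 + 35093)*(-40945 - 45310))/2 = -8 + (-7541*(-86255))/2 = -8 + (1/2)*650448955 = -8 + 650448955/2 = 650448939/2 ≈ 3.2522e+8)
1/(O + c) = 1/(46048 + 650448939/2) = 1/(650541035/2) = 2/650541035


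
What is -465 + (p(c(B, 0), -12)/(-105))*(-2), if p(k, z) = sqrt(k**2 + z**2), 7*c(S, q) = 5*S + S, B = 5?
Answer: -465 + 4*sqrt(221)/245 ≈ -464.76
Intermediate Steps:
c(S, q) = 6*S/7 (c(S, q) = (5*S + S)/7 = (6*S)/7 = 6*S/7)
-465 + (p(c(B, 0), -12)/(-105))*(-2) = -465 + (sqrt(((6/7)*5)**2 + (-12)**2)/(-105))*(-2) = -465 + (sqrt((30/7)**2 + 144)*(-1/105))*(-2) = -465 + (sqrt(900/49 + 144)*(-1/105))*(-2) = -465 + (sqrt(7956/49)*(-1/105))*(-2) = -465 + ((6*sqrt(221)/7)*(-1/105))*(-2) = -465 - 2*sqrt(221)/245*(-2) = -465 + 4*sqrt(221)/245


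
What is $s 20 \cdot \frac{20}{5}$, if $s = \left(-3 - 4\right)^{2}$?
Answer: $3920$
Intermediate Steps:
$s = 49$ ($s = \left(-7\right)^{2} = 49$)
$s 20 \cdot \frac{20}{5} = 49 \cdot 20 \cdot \frac{20}{5} = 980 \cdot 20 \cdot \frac{1}{5} = 980 \cdot 4 = 3920$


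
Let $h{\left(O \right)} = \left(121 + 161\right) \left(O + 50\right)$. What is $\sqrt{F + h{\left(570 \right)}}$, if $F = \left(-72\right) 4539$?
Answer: $4 i \sqrt{9498} \approx 389.83 i$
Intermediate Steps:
$F = -326808$
$h{\left(O \right)} = 14100 + 282 O$ ($h{\left(O \right)} = 282 \left(50 + O\right) = 14100 + 282 O$)
$\sqrt{F + h{\left(570 \right)}} = \sqrt{-326808 + \left(14100 + 282 \cdot 570\right)} = \sqrt{-326808 + \left(14100 + 160740\right)} = \sqrt{-326808 + 174840} = \sqrt{-151968} = 4 i \sqrt{9498}$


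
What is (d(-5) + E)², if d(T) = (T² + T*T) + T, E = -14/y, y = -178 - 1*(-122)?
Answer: 32761/16 ≈ 2047.6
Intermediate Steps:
y = -56 (y = -178 + 122 = -56)
E = ¼ (E = -14/(-56) = -14*(-1/56) = ¼ ≈ 0.25000)
d(T) = T + 2*T² (d(T) = (T² + T²) + T = 2*T² + T = T + 2*T²)
(d(-5) + E)² = (-5*(1 + 2*(-5)) + ¼)² = (-5*(1 - 10) + ¼)² = (-5*(-9) + ¼)² = (45 + ¼)² = (181/4)² = 32761/16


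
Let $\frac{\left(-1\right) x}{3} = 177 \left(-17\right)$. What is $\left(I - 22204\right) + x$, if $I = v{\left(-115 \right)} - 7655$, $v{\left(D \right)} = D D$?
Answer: $-7607$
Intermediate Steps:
$x = 9027$ ($x = - 3 \cdot 177 \left(-17\right) = \left(-3\right) \left(-3009\right) = 9027$)
$v{\left(D \right)} = D^{2}$
$I = 5570$ ($I = \left(-115\right)^{2} - 7655 = 13225 - 7655 = 5570$)
$\left(I - 22204\right) + x = \left(5570 - 22204\right) + 9027 = -16634 + 9027 = -7607$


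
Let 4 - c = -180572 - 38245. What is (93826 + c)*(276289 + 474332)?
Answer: 234679403787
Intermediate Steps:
c = 218821 (c = 4 - (-180572 - 38245) = 4 - 1*(-218817) = 4 + 218817 = 218821)
(93826 + c)*(276289 + 474332) = (93826 + 218821)*(276289 + 474332) = 312647*750621 = 234679403787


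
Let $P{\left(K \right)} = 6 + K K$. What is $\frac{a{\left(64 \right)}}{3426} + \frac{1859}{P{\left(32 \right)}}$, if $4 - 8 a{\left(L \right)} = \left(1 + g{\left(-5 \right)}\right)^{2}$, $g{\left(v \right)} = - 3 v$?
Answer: $\frac{2112163}{1176260} \approx 1.7957$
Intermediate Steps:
$P{\left(K \right)} = 6 + K^{2}$
$a{\left(L \right)} = - \frac{63}{2}$ ($a{\left(L \right)} = \frac{1}{2} - \frac{\left(1 - -15\right)^{2}}{8} = \frac{1}{2} - \frac{\left(1 + 15\right)^{2}}{8} = \frac{1}{2} - \frac{16^{2}}{8} = \frac{1}{2} - 32 = - \frac{63}{2}$)
$\frac{a{\left(64 \right)}}{3426} + \frac{1859}{P{\left(32 \right)}} = - \frac{63}{2 \cdot 3426} + \frac{1859}{6 + 32^{2}} = \left(- \frac{63}{2}\right) \frac{1}{3426} + \frac{1859}{6 + 1024} = - \frac{21}{2284} + \frac{1859}{1030} = \frac{2112163}{1176260}$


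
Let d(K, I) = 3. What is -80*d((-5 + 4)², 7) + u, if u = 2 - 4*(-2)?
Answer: -230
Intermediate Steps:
u = 10 (u = 2 + 8 = 10)
-80*d((-5 + 4)², 7) + u = -80*3 + 10 = -240 + 10 = -230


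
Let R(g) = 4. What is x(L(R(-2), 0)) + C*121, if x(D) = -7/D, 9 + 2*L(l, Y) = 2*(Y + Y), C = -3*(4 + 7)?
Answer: -35923/9 ≈ -3991.4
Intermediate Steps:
C = -33 (C = -3*11 = -33)
L(l, Y) = -9/2 + 2*Y (L(l, Y) = -9/2 + (2*(Y + Y))/2 = -9/2 + (2*(2*Y))/2 = -9/2 + (4*Y)/2 = -9/2 + 2*Y)
x(L(R(-2), 0)) + C*121 = -7/(-9/2 + 2*0) - 33*121 = -7/(-9/2 + 0) - 3993 = -7/(-9/2) - 3993 = -7*(-2/9) - 3993 = 14/9 - 3993 = -35923/9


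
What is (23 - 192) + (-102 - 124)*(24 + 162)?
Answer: -42205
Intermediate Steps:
(23 - 192) + (-102 - 124)*(24 + 162) = -169 - 226*186 = -169 - 42036 = -42205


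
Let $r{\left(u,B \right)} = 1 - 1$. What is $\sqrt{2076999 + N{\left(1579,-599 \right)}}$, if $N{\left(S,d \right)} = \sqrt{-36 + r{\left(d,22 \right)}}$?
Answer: $\sqrt{2076999 + 6 i} \approx 1441.2 + 0.002 i$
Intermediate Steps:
$r{\left(u,B \right)} = 0$
$N{\left(S,d \right)} = 6 i$ ($N{\left(S,d \right)} = \sqrt{-36 + 0} = \sqrt{-36} = 6 i$)
$\sqrt{2076999 + N{\left(1579,-599 \right)}} = \sqrt{2076999 + 6 i}$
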